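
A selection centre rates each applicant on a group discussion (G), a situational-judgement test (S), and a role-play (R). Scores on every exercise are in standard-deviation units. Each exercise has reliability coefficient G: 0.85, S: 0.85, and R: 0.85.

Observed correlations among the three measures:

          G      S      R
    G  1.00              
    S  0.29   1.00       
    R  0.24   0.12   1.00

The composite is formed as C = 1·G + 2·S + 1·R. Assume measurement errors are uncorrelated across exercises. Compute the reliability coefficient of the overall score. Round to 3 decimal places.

0.889

Var(C) = 1 + 2² + 1 + 2·[2·0.29 + 0.24 + 2·0.12] = 6 + 2.12 = 8.12.
Because errors are independent across components, Cov(Tᵢ,Tⱼ) = Cov(Xᵢ,Xⱼ); the off-diagonal part of the true-score variance is the same as above.
True-score variance = [0.85 + 2²·0.85 + 0.85] + 2.12 = 5.1 + 2.12 = 7.22.
Reliability = 7.22 / 8.12 = 0.889.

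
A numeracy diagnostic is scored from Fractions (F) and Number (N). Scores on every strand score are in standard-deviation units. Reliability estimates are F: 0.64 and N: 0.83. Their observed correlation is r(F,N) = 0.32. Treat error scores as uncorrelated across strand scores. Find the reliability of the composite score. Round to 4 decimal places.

0.7992

Var(F+N) = 2 + 2·[0.32] = 2 + 0.64 = 2.64.
Under uncorrelated errors the observed covariances equal the true-score covariances, so only the own-variance terms attenuate.
True-score variance = [0.64 + 0.83] + 0.64 = 1.47 + 0.64 = 2.11.
Reliability = 2.11 / 2.64 = 0.7992.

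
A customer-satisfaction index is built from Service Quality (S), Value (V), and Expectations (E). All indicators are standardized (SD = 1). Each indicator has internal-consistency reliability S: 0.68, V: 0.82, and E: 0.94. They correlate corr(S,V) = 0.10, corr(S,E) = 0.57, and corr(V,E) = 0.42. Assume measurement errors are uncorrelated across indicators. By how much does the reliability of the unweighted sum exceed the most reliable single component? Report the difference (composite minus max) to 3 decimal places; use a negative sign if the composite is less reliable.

Var(sum) = 3 + 2.18 = 5.18; true-score variance = 2.44 + 2.18 = 4.62; composite reliability = 0.8919.
Max component reliability = 0.9400.
Difference = 0.8919 − 0.9400 = -0.048.

-0.048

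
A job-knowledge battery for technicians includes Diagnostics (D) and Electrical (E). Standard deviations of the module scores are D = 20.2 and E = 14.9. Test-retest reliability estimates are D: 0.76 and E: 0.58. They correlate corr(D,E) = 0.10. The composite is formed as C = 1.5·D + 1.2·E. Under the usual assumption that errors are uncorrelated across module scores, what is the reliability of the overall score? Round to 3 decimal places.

0.737

Var(C) = 1.5²·20.2² + 1.2²·14.9² + 2·[1.8·20.2·14.9·0.10] = 1237.78 + 108.353 = 1346.14.
With uncorrelated errors the cross-covariances are all true-score covariance, so they carry over unchanged; only the diagonal terms shrink to ρᵢσᵢ².
True-score variance = [1.5²·20.2²·0.76 + 1.2²·14.9²·0.58] + 108.353 = 883.171 + 108.353 = 991.524.
Reliability = 991.524 / 1346.14 = 0.737.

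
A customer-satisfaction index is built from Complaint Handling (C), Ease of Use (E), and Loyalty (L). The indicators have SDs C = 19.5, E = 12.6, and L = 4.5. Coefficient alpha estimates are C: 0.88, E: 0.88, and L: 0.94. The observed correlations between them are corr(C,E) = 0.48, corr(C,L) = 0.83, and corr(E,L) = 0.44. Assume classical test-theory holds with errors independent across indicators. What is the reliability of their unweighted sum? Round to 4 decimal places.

Var(C+E+L) = 19.5² + 12.6² + 4.5² + 2·[19.5·12.6·0.48 + 19.5·4.5·0.83 + 12.6·4.5·0.44] = 559.26 + 431.433 = 990.693.
Because errors are independent across components, Cov(Tᵢ,Tⱼ) = Cov(Xᵢ,Xⱼ); the off-diagonal part of the true-score variance is the same as above.
True-score variance = [19.5²·0.88 + 12.6²·0.88 + 4.5²·0.94] + 431.433 = 493.364 + 431.433 = 924.797.
Reliability = 924.797 / 990.693 = 0.9335.

0.9335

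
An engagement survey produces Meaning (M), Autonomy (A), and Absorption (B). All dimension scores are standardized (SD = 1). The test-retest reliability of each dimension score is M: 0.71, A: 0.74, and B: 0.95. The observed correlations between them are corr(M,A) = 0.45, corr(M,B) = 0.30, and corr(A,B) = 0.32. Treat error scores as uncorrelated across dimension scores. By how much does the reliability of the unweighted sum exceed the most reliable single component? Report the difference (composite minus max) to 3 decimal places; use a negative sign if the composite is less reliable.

-0.067

Var(sum) = 3 + 2.14 = 5.14; true-score variance = 2.4 + 2.14 = 4.54; composite reliability = 0.8833.
Max component reliability = 0.9500.
Difference = 0.8833 − 0.9500 = -0.067.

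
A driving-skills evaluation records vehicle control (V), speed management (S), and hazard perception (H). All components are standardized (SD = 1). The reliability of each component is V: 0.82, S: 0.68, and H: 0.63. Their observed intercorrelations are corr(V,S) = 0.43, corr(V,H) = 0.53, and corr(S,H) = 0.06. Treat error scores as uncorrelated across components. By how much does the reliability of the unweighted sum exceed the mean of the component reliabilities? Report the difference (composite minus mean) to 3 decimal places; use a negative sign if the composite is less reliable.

Var(sum) = 3 + 2.04 = 5.04; true-score variance = 2.13 + 2.04 = 4.17; composite reliability = 0.8274.
Mean component reliability = 0.7100.
Difference = 0.8274 − 0.7100 = 0.117.

0.117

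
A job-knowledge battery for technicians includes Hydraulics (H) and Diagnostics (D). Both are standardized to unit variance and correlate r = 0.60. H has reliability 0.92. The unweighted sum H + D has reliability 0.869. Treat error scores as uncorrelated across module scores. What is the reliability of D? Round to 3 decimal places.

Var(H+D) = 2 + 2·0.60 = 3.200.
True-score variance = ρ_H + ρ_D + 2·0.60, so 0.869 = (0.92 + ρ_D + 1.20) / 3.200.
ρ_D = 0.869·3.200 − 0.92 − 1.20 = 0.661.

0.661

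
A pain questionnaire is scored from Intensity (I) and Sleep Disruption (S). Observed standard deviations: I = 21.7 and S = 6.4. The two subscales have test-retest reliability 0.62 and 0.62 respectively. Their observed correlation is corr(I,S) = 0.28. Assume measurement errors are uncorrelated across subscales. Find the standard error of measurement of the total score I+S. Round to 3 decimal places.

13.946

Var(total) = 511.85 + 77.7728 = 589.623.
True-score variance = 317.347 + 77.7728 = 395.12, so reliability = 0.6701.
Error variance = 589.623 − 395.12 = 194.503; SEM = √194.503 = 13.946.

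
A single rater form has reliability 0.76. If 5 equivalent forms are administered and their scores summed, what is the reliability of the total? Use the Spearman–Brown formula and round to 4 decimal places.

ρ_k = kρ / (1 + (k−1)ρ) = 5·0.76 / (1 + 4·0.76) = 3.800 / 4.040 = 0.9406.

0.9406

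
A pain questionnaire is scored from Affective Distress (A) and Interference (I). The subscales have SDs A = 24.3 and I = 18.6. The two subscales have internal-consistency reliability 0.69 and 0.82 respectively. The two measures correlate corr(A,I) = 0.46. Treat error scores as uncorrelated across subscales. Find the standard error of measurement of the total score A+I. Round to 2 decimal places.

15.66

Var(total) = 936.45 + 415.822 = 1352.27.
True-score variance = 691.125 + 415.822 = 1106.95, so reliability = 0.8186.
Error variance = 1352.27 − 1106.95 = 245.325; SEM = √245.325 = 15.66.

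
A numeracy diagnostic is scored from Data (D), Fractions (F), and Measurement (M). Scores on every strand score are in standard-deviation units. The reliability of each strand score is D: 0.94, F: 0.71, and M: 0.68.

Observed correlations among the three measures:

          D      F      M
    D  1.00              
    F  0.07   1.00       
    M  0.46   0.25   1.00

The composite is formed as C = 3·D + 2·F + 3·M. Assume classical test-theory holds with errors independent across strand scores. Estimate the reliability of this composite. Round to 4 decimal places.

Var(C) = 3² + 2² + 3² + 2·[6·0.07 + 9·0.46 + 6·0.25] = 22 + 12.12 = 34.12.
Because errors are independent across components, Cov(Tᵢ,Tⱼ) = Cov(Xᵢ,Xⱼ); the off-diagonal part of the true-score variance is the same as above.
True-score variance = [3²·0.94 + 2²·0.71 + 3²·0.68] + 12.12 = 17.42 + 12.12 = 29.54.
Reliability = 29.54 / 34.12 = 0.8658.

0.8658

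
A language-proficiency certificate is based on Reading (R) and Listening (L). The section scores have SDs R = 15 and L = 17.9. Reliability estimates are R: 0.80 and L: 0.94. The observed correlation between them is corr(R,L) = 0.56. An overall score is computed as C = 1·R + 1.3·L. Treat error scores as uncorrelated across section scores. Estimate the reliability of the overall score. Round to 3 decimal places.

0.933

Var(C) = 15² + 1.3²·17.9² + 2·[1.3·15·17.9·0.56] = 766.493 + 390.936 = 1157.43.
With uncorrelated errors the cross-covariances are all true-score covariance, so they carry over unchanged; only the diagonal terms shrink to ρᵢσᵢ².
True-score variance = [15²·0.80 + 1.3²·17.9²·0.94] + 390.936 = 689.003 + 390.936 = 1079.94.
Reliability = 1079.94 / 1157.43 = 0.933.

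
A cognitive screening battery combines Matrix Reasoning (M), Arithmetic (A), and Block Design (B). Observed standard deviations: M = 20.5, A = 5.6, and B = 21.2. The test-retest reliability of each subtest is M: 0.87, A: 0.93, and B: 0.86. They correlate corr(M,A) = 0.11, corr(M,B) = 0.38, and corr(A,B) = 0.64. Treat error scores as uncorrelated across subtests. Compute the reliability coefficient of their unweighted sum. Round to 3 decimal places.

Var(M+A+B) = 20.5² + 5.6² + 21.2² + 2·[20.5·5.6·0.11 + 20.5·21.2·0.38 + 5.6·21.2·0.64] = 901.05 + 507.514 = 1408.56.
Because errors are independent across components, Cov(Tᵢ,Tⱼ) = Cov(Xᵢ,Xⱼ); the off-diagonal part of the true-score variance is the same as above.
True-score variance = [20.5²·0.87 + 5.6²·0.93 + 21.2²·0.86] + 507.514 = 781.301 + 507.514 = 1288.81.
Reliability = 1288.81 / 1408.56 = 0.915.

0.915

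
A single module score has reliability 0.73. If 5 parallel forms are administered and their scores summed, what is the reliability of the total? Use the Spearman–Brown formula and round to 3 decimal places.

ρ_k = kρ / (1 + (k−1)ρ) = 5·0.73 / (1 + 4·0.73) = 3.650 / 3.920 = 0.931.

0.931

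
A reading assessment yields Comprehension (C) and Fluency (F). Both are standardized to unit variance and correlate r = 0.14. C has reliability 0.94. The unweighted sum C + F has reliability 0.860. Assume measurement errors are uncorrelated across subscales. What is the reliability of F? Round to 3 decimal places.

0.741

Var(C+F) = 2 + 2·0.14 = 2.280.
True-score variance = ρ_C + ρ_F + 2·0.14, so 0.860 = (0.94 + ρ_F + 0.28) / 2.280.
ρ_F = 0.860·2.280 − 0.94 − 0.28 = 0.741.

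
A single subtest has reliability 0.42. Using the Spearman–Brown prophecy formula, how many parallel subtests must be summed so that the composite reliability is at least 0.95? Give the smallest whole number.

27

k ≥ ρ*(1−ρ₁)/(ρ₁(1−ρ*)) = 0.95·0.58 / (0.42·0.05) = 26.238.
Smallest integer k = 27.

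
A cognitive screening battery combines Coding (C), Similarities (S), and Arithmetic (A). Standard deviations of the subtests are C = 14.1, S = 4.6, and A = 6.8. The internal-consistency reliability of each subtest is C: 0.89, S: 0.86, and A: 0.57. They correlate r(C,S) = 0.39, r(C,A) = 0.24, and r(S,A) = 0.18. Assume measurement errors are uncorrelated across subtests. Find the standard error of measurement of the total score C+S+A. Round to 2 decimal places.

Var(total) = 266.21 + 107.874 = 374.084.
True-score variance = 221.495 + 107.874 = 329.369, so reliability = 0.8805.
Error variance = 374.084 − 329.369 = 44.7147; SEM = √44.7147 = 6.69.

6.69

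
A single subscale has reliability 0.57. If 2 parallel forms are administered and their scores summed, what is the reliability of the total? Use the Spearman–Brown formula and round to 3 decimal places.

ρ_k = kρ / (1 + (k−1)ρ) = 2·0.57 / (1 + 1·0.57) = 1.140 / 1.570 = 0.726.

0.726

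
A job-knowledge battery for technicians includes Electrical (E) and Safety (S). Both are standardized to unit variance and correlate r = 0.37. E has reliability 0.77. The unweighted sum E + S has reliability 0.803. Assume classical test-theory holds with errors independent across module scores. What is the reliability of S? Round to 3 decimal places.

0.690

Var(E+S) = 2 + 2·0.37 = 2.740.
True-score variance = ρ_E + ρ_S + 2·0.37, so 0.803 = (0.77 + ρ_S + 0.74) / 2.740.
ρ_S = 0.803·2.740 − 0.77 − 0.74 = 0.690.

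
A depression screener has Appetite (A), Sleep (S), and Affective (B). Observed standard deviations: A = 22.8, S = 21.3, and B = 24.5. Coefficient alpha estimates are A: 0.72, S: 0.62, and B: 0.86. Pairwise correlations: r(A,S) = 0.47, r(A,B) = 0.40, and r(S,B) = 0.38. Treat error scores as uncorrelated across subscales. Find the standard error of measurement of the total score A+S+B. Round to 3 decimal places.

20.050

Var(total) = 1573.78 + 1299.99 = 2873.77.
True-score variance = 1171.79 + 1299.99 = 2471.78, so reliability = 0.8601.
Error variance = 2873.77 − 2471.78 = 401.992; SEM = √401.992 = 20.050.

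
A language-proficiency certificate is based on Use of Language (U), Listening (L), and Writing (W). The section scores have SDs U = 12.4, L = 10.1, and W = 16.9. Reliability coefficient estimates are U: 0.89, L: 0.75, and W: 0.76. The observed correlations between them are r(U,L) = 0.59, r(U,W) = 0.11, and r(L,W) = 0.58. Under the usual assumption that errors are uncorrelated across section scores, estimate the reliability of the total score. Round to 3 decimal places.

0.881

Var(U+L+W) = 12.4² + 10.1² + 16.9² + 2·[12.4·10.1·0.59 + 12.4·16.9·0.11 + 10.1·16.9·0.58] = 541.38 + 391.887 = 933.267.
Under uncorrelated errors the observed covariances equal the true-score covariances, so only the own-variance terms attenuate.
True-score variance = [12.4²·0.89 + 10.1²·0.75 + 16.9²·0.76] + 391.887 = 430.418 + 391.887 = 822.304.
Reliability = 822.304 / 933.267 = 0.881.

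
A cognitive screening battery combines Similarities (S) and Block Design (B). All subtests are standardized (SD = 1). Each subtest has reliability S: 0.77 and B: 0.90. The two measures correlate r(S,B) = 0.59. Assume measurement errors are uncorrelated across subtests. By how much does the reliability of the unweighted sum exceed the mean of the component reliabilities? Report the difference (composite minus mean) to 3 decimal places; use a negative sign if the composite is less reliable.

Var(sum) = 2 + 1.18 = 3.18; true-score variance = 1.67 + 1.18 = 2.85; composite reliability = 0.8962.
Mean component reliability = 0.8350.
Difference = 0.8962 − 0.8350 = 0.061.

0.061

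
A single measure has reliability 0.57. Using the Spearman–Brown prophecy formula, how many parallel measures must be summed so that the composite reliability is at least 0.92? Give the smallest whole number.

9

k ≥ ρ*(1−ρ₁)/(ρ₁(1−ρ*)) = 0.92·0.43 / (0.57·0.08) = 8.675.
Smallest integer k = 9.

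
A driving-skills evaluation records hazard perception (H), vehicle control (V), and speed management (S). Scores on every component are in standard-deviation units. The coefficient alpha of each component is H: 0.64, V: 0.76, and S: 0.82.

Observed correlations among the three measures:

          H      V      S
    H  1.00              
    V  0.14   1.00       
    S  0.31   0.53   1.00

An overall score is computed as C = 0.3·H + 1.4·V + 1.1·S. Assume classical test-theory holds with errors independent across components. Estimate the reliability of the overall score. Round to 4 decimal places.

Var(C) = 0.3² + 1.4² + 1.1² + 2·[0.42·0.14 + 0.33·0.31 + 1.54·0.53] = 3.26 + 1.9546 = 5.2146.
With uncorrelated errors the cross-covariances are all true-score covariance, so they carry over unchanged; only the diagonal terms shrink to ρᵢσᵢ².
True-score variance = [0.3²·0.64 + 1.4²·0.76 + 1.1²·0.82] + 1.9546 = 2.5394 + 1.9546 = 4.494.
Reliability = 4.494 / 5.2146 = 0.8618.

0.8618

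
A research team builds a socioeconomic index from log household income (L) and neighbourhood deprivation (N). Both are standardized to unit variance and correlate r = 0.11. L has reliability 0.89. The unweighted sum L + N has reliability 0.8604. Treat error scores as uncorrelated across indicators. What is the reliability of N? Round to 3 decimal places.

0.800

Var(L+N) = 2 + 2·0.11 = 2.220.
True-score variance = ρ_L + ρ_N + 2·0.11, so 0.8604 = (0.89 + ρ_N + 0.22) / 2.220.
ρ_N = 0.8604·2.220 − 0.89 − 0.22 = 0.800.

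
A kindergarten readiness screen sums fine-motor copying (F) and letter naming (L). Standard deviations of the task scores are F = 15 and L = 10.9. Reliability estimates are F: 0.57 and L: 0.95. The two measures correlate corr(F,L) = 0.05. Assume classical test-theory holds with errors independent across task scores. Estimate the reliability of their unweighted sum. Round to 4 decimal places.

Var(F+L) = 15² + 10.9² + 2·[15·10.9·0.05] = 343.81 + 16.35 = 360.16.
Because errors are independent across components, Cov(Tᵢ,Tⱼ) = Cov(Xᵢ,Xⱼ); the off-diagonal part of the true-score variance is the same as above.
True-score variance = [15²·0.57 + 10.9²·0.95] + 16.35 = 241.12 + 16.35 = 257.47.
Reliability = 257.47 / 360.16 = 0.7149.

0.7149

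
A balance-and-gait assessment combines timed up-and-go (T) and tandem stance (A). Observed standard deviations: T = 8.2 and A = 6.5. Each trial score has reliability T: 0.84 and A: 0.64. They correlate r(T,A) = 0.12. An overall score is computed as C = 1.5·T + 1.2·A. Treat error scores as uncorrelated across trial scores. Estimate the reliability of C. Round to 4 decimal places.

0.8039

Var(C) = 1.5²·8.2² + 1.2²·6.5² + 2·[1.8·8.2·6.5·0.12] = 212.13 + 23.0256 = 235.156.
Under uncorrelated errors the observed covariances equal the true-score covariances, so only the own-variance terms attenuate.
True-score variance = [1.5²·8.2²·0.84 + 1.2²·6.5²·0.64] + 23.0256 = 166.021 + 23.0256 = 189.047.
Reliability = 189.047 / 235.156 = 0.8039.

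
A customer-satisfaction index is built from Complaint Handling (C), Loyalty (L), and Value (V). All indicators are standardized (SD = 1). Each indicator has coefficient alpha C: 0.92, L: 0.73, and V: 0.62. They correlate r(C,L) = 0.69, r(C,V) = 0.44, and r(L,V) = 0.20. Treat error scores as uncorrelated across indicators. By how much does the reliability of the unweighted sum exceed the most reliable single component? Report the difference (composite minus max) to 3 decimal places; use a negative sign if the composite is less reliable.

-0.049

Var(sum) = 3 + 2.66 = 5.66; true-score variance = 2.27 + 2.66 = 4.93; composite reliability = 0.8710.
Max component reliability = 0.9200.
Difference = 0.8710 − 0.9200 = -0.049.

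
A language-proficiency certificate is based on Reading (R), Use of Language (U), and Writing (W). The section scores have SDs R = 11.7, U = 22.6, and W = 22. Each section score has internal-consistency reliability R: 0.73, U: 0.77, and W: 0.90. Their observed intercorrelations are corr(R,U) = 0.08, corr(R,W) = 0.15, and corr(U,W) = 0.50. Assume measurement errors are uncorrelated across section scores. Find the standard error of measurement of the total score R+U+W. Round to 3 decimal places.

14.242

Var(total) = 1131.65 + 616.727 = 1748.38.
True-score variance = 928.815 + 616.727 = 1545.54, so reliability = 0.8840.
Error variance = 1748.38 − 1545.54 = 202.835; SEM = √202.835 = 14.242.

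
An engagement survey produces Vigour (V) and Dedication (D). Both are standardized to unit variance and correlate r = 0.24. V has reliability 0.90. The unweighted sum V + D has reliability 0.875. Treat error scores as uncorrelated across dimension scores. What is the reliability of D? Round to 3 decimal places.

0.790

Var(V+D) = 2 + 2·0.24 = 2.480.
True-score variance = ρ_V + ρ_D + 2·0.24, so 0.875 = (0.90 + ρ_D + 0.48) / 2.480.
ρ_D = 0.875·2.480 − 0.90 − 0.48 = 0.790.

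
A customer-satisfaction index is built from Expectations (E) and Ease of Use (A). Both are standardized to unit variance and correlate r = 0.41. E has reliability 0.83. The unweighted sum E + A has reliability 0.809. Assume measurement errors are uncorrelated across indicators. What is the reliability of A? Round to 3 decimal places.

Var(E+A) = 2 + 2·0.41 = 2.820.
True-score variance = ρ_E + ρ_A + 2·0.41, so 0.809 = (0.83 + ρ_A + 0.82) / 2.820.
ρ_A = 0.809·2.820 − 0.83 − 0.82 = 0.631.

0.631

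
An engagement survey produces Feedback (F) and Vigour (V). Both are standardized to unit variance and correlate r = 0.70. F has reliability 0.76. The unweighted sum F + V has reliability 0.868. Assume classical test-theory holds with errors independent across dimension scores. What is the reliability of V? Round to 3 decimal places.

Var(F+V) = 2 + 2·0.70 = 3.400.
True-score variance = ρ_F + ρ_V + 2·0.70, so 0.868 = (0.76 + ρ_V + 1.40) / 3.400.
ρ_V = 0.868·3.400 − 0.76 − 1.40 = 0.791.

0.791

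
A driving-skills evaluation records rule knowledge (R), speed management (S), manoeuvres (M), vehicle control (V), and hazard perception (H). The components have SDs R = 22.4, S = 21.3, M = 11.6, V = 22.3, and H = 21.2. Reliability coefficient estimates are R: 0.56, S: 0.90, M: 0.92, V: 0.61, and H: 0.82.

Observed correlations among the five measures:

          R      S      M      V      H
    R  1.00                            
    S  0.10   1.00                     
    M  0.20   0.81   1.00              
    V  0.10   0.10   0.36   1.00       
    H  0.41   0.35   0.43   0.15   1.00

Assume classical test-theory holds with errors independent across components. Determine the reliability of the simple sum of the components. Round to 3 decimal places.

0.865

Var(R+S+M+V+H) = 22.4² + 21.3² + 11.6² + 22.3² + 21.2² + 2·[22.4·21.3·0.10 + 22.4·11.6·0.20 + 22.4·22.3·0.10 + 22.4·21.2·0.41 + 21.3·11.6·0.81 + 21.3·22.3·0.10 + 21.3·21.2·0.35 + 11.6·22.3·0.36 + 11.6·21.2·0.43 + 22.3·21.2·0.15] = 2036.74 + 2039.59 = 4076.33.
Because errors are independent across components, Cov(Tᵢ,Tⱼ) = Cov(Xᵢ,Xⱼ); the off-diagonal part of the true-score variance is the same as above.
True-score variance = [22.4²·0.56 + 21.3²·0.90 + 11.6²·0.92 + 22.3²·0.61 + 21.2²·0.82] + 2039.59 = 1484.99 + 2039.59 = 3524.58.
Reliability = 3524.58 / 4076.33 = 0.865.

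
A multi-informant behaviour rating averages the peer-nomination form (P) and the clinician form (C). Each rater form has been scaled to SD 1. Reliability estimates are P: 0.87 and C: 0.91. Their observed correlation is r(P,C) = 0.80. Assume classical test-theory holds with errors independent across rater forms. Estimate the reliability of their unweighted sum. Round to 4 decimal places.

Var(P+C) = 2 + 2·[0.80] = 2 + 1.6 = 3.6.
Because errors are independent across components, Cov(Tᵢ,Tⱼ) = Cov(Xᵢ,Xⱼ); the off-diagonal part of the true-score variance is the same as above.
True-score variance = [0.87 + 0.91] + 1.6 = 1.78 + 1.6 = 3.38.
Reliability = 3.38 / 3.6 = 0.9389.

0.9389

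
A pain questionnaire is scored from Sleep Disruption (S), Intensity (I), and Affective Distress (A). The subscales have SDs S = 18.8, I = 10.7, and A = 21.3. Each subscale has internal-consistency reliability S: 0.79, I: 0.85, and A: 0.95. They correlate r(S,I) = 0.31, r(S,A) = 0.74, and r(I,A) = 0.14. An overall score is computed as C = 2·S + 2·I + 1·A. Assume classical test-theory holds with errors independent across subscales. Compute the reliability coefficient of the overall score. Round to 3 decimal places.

0.906

Var(C) = 2²·18.8² + 2²·10.7² + 21.3² + 2·[4·18.8·10.7·0.31 + 2·18.8·21.3·0.74 + 2·10.7·21.3·0.14] = 2325.41 + 1811.81 = 4137.22.
Under uncorrelated errors the observed covariances equal the true-score covariances, so only the own-variance terms attenuate.
True-score variance = [2²·18.8²·0.79 + 2²·10.7²·0.85 + 21.3²·0.95] + 1811.81 = 1937.14 + 1811.81 = 3748.95.
Reliability = 3748.95 / 4137.22 = 0.906.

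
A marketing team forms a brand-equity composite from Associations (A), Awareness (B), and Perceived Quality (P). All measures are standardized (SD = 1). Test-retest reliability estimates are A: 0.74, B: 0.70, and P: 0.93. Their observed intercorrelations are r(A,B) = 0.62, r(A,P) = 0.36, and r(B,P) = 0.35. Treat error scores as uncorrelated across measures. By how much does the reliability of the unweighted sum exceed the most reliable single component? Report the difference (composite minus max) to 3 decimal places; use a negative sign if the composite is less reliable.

-0.041

Var(sum) = 3 + 2.66 = 5.66; true-score variance = 2.37 + 2.66 = 5.03; composite reliability = 0.8887.
Max component reliability = 0.9300.
Difference = 0.8887 − 0.9300 = -0.041.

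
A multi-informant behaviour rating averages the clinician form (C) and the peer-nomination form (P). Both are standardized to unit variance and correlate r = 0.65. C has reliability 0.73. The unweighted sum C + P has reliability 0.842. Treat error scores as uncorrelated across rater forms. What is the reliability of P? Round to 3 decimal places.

Var(C+P) = 2 + 2·0.65 = 3.300.
True-score variance = ρ_C + ρ_P + 2·0.65, so 0.842 = (0.73 + ρ_P + 1.30) / 3.300.
ρ_P = 0.842·3.300 − 0.73 − 1.30 = 0.749.

0.749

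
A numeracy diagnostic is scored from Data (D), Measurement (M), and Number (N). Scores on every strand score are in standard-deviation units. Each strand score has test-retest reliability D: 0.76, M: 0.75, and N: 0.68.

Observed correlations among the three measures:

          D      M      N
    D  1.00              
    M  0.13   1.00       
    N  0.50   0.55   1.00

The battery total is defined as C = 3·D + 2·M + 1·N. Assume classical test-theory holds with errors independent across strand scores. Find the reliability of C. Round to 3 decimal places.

0.832

Var(C) = 3² + 2² + 1 + 2·[6·0.13 + 3·0.50 + 2·0.55] = 14 + 6.76 = 20.76.
Under uncorrelated errors the observed covariances equal the true-score covariances, so only the own-variance terms attenuate.
True-score variance = [3²·0.76 + 2²·0.75 + 0.68] + 6.76 = 10.52 + 6.76 = 17.28.
Reliability = 17.28 / 20.76 = 0.832.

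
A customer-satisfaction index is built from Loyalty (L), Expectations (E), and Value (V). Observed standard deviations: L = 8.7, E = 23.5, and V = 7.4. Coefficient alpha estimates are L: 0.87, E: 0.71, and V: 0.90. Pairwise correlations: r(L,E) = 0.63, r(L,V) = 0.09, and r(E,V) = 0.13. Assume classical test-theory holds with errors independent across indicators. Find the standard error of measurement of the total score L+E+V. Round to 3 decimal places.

Var(total) = 682.7 + 314.409 = 997.109.
True-score variance = 507.232 + 314.409 = 821.641, so reliability = 0.8240.
Error variance = 997.109 − 821.641 = 175.468; SEM = √175.468 = 13.246.

13.246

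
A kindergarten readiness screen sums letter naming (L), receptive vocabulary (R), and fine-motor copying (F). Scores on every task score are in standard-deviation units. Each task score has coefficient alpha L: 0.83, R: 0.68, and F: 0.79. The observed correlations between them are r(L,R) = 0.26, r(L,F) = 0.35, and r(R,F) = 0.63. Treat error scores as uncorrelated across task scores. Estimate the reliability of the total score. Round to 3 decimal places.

Var(L+R+F) = 3 + 2·[0.26 + 0.35 + 0.63] = 3 + 2.48 = 5.48.
Under uncorrelated errors the observed covariances equal the true-score covariances, so only the own-variance terms attenuate.
True-score variance = [0.83 + 0.68 + 0.79] + 2.48 = 2.3 + 2.48 = 4.78.
Reliability = 4.78 / 5.48 = 0.872.

0.872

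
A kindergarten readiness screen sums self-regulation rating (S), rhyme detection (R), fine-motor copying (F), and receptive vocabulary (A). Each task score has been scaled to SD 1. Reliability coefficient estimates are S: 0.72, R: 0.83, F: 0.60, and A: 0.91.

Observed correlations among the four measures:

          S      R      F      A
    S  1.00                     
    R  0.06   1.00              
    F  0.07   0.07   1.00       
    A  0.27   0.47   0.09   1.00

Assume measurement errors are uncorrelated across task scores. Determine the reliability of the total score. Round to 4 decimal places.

0.8449

Var(S+R+F+A) = 4 + 2·[0.06 + 0.07 + 0.27 + 0.07 + 0.47 + 0.09] = 4 + 2.06 = 6.06.
Because errors are independent across components, Cov(Tᵢ,Tⱼ) = Cov(Xᵢ,Xⱼ); the off-diagonal part of the true-score variance is the same as above.
True-score variance = [0.72 + 0.83 + 0.60 + 0.91] + 2.06 = 3.06 + 2.06 = 5.12.
Reliability = 5.12 / 6.06 = 0.8449.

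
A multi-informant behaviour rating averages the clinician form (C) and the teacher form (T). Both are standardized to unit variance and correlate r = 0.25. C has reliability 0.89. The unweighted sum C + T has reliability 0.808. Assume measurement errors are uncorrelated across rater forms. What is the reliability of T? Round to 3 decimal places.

0.630

Var(C+T) = 2 + 2·0.25 = 2.500.
True-score variance = ρ_C + ρ_T + 2·0.25, so 0.808 = (0.89 + ρ_T + 0.50) / 2.500.
ρ_T = 0.808·2.500 − 0.89 − 0.50 = 0.630.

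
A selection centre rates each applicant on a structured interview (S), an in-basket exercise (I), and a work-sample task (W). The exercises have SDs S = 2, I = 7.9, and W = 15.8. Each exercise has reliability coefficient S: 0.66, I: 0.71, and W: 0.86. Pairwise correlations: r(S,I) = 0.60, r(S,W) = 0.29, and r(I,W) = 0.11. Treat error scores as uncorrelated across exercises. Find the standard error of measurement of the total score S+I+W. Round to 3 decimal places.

Var(total) = 316.05 + 64.7484 = 380.798.
True-score variance = 261.642 + 64.7484 = 326.39, so reliability = 0.8571.
Error variance = 380.798 − 326.39 = 54.4085; SEM = √54.4085 = 7.376.

7.376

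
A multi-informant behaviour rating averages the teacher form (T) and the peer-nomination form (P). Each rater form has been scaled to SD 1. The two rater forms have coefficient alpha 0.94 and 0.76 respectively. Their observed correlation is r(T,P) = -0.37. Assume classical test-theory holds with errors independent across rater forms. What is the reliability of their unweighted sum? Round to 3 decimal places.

0.762

Var(T+P) = 2 + 2·[(-0.37)] = 2 − 0.74 = 1.26.
With uncorrelated errors the cross-covariances are all true-score covariance, so they carry over unchanged; only the diagonal terms shrink to ρᵢσᵢ².
True-score variance = [0.94 + 0.76] − 0.74 = 1.7 − 0.74 = 0.96.
Reliability = 0.96 / 1.26 = 0.762.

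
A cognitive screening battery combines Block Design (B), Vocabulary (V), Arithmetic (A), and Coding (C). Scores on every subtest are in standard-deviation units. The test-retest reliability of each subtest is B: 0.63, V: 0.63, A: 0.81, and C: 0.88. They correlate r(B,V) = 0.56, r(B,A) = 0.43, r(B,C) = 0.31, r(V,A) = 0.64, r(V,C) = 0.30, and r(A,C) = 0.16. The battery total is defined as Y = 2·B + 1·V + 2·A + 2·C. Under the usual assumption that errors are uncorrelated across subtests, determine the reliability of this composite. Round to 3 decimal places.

Var(Y) = 2² + 1 + 2² + 2² + 2·[2·0.56 + 4·0.43 + 4·0.31 + 2·0.64 + 2·0.30 + 4·0.16] = 13 + 13.2 = 26.2.
With uncorrelated errors the cross-covariances are all true-score covariance, so they carry over unchanged; only the diagonal terms shrink to ρᵢσᵢ².
True-score variance = [2²·0.63 + 0.63 + 2²·0.81 + 2²·0.88] + 13.2 = 9.91 + 13.2 = 23.11.
Reliability = 23.11 / 26.2 = 0.882.

0.882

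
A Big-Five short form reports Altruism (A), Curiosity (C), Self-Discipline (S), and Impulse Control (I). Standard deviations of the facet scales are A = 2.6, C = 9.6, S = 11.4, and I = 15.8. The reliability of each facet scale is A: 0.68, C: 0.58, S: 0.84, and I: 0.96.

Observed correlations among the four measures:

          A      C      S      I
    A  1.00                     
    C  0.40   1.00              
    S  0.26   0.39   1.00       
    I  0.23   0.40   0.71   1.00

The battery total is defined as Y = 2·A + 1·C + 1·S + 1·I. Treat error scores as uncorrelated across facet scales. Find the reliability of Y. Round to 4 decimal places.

0.9270

Var(Y) = 2²·2.6² + 9.6² + 11.4² + 15.8² + 2·[2·2.6·9.6·0.40 + 2·2.6·11.4·0.26 + 2·2.6·15.8·0.23 + 9.6·11.4·0.39 + 9.6·15.8·0.40 + 11.4·15.8·0.71] = 498.8 + 571.033 = 1069.83.
With uncorrelated errors the cross-covariances are all true-score covariance, so they carry over unchanged; only the diagonal terms shrink to ρᵢσᵢ².
True-score variance = [2²·2.6²·0.68 + 9.6²·0.58 + 11.4²·0.84 + 15.8²·0.96] + 571.033 = 420.661 + 571.033 = 991.694.
Reliability = 991.694 / 1069.83 = 0.9270.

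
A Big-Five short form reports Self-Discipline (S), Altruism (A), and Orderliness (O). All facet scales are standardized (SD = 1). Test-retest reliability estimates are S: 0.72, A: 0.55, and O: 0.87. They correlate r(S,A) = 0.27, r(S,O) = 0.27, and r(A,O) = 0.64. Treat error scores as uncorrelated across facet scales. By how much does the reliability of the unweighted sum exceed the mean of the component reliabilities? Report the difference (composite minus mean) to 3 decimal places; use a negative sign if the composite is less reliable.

Var(sum) = 3 + 2.36 = 5.36; true-score variance = 2.14 + 2.36 = 4.5; composite reliability = 0.8396.
Mean component reliability = 0.7133.
Difference = 0.8396 − 0.7133 = 0.126.

0.126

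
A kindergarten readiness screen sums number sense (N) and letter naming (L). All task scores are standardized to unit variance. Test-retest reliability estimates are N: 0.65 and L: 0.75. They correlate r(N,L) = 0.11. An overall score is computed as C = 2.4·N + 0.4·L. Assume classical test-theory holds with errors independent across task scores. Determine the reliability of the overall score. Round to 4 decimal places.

0.6647

Var(C) = 2.4² + 0.4² + 2·[0.96·0.11] = 5.92 + 0.2112 = 6.1312.
Under uncorrelated errors the observed covariances equal the true-score covariances, so only the own-variance terms attenuate.
True-score variance = [2.4²·0.65 + 0.4²·0.75] + 0.2112 = 3.864 + 0.2112 = 4.0752.
Reliability = 4.0752 / 6.1312 = 0.6647.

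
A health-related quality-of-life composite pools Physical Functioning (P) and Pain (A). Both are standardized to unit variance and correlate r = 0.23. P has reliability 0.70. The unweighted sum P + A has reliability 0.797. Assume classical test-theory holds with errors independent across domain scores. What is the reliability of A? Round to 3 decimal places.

Var(P+A) = 2 + 2·0.23 = 2.460.
True-score variance = ρ_P + ρ_A + 2·0.23, so 0.797 = (0.70 + ρ_A + 0.46) / 2.460.
ρ_A = 0.797·2.460 − 0.70 − 0.46 = 0.801.

0.801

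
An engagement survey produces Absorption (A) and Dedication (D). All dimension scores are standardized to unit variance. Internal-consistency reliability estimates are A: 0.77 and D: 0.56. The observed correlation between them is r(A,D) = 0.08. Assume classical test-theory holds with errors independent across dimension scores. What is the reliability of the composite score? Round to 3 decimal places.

Var(A+D) = 2 + 2·[0.08] = 2 + 0.16 = 2.16.
With uncorrelated errors the cross-covariances are all true-score covariance, so they carry over unchanged; only the diagonal terms shrink to ρᵢσᵢ².
True-score variance = [0.77 + 0.56] + 0.16 = 1.33 + 0.16 = 1.49.
Reliability = 1.49 / 2.16 = 0.690.

0.690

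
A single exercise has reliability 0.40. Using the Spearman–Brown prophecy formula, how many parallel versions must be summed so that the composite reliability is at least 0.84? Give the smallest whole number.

8

k ≥ ρ*(1−ρ₁)/(ρ₁(1−ρ*)) = 0.84·0.60 / (0.40·0.16) = 7.875.
Smallest integer k = 8.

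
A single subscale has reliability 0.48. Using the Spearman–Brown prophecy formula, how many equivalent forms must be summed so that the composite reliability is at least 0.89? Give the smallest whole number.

k ≥ ρ*(1−ρ₁)/(ρ₁(1−ρ*)) = 0.89·0.52 / (0.48·0.11) = 8.765.
Smallest integer k = 9.

9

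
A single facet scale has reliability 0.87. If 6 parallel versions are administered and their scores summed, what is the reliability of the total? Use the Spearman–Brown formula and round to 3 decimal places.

0.976

ρ_k = kρ / (1 + (k−1)ρ) = 6·0.87 / (1 + 5·0.87) = 5.220 / 5.350 = 0.976.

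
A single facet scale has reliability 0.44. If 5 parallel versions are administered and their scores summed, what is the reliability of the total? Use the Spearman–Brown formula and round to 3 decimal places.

ρ_k = kρ / (1 + (k−1)ρ) = 5·0.44 / (1 + 4·0.44) = 2.200 / 2.760 = 0.797.

0.797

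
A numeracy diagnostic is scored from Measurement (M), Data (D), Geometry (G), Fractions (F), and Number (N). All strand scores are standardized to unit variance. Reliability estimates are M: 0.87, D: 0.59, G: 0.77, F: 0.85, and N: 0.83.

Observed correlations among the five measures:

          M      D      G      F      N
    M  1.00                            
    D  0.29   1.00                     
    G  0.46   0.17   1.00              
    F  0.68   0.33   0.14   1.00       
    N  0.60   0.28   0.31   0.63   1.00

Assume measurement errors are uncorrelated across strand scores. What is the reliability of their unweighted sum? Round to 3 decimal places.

Var(M+D+G+F+N) = 5 + 2·[0.29 + 0.46 + 0.68 + 0.60 + 0.17 + 0.33 + 0.28 + 0.14 + 0.31 + 0.63] = 5 + 7.78 = 12.78.
With uncorrelated errors the cross-covariances are all true-score covariance, so they carry over unchanged; only the diagonal terms shrink to ρᵢσᵢ².
True-score variance = [0.87 + 0.59 + 0.77 + 0.85 + 0.83] + 7.78 = 3.91 + 7.78 = 11.69.
Reliability = 11.69 / 12.78 = 0.915.

0.915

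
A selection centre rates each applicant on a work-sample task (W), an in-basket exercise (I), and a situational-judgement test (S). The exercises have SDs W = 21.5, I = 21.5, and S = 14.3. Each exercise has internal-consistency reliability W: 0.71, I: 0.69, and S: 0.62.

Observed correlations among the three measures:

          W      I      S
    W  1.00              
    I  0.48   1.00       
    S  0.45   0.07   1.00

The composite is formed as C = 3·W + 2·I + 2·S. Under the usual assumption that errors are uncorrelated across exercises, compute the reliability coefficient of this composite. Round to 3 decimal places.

Var(C) = 3²·21.5² + 2²·21.5² + 2²·14.3² + 2·[6·21.5·21.5·0.48 + 6·21.5·14.3·0.45 + 4·21.5·14.3·0.07] = 6827.21 + 4494.96 = 11322.2.
Under uncorrelated errors the observed covariances equal the true-score covariances, so only the own-variance terms attenuate.
True-score variance = [3²·21.5²·0.71 + 2²·21.5²·0.69 + 2²·14.3²·0.62] + 4494.96 = 4736.72 + 4494.96 = 9231.68.
Reliability = 9231.68 / 11322.2 = 0.815.

0.815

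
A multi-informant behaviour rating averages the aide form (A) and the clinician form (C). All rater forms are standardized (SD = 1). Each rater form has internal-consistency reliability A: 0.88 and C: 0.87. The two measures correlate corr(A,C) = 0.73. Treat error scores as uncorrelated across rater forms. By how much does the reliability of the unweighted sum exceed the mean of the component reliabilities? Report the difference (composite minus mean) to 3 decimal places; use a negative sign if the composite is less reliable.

Var(sum) = 2 + 1.46 = 3.46; true-score variance = 1.75 + 1.46 = 3.21; composite reliability = 0.9277.
Mean component reliability = 0.8750.
Difference = 0.9277 − 0.8750 = 0.053.

0.053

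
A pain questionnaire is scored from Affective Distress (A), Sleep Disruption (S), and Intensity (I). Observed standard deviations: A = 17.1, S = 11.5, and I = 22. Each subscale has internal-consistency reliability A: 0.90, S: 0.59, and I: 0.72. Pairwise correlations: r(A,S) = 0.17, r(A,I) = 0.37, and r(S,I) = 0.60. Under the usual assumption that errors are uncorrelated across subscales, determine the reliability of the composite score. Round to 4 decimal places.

0.8594

Var(A+S+I) = 17.1² + 11.5² + 22² + 2·[17.1·11.5·0.17 + 17.1·22·0.37 + 11.5·22·0.60] = 908.66 + 648.849 = 1557.51.
Because errors are independent across components, Cov(Tᵢ,Tⱼ) = Cov(Xᵢ,Xⱼ); the off-diagonal part of the true-score variance is the same as above.
True-score variance = [17.1²·0.90 + 11.5²·0.59 + 22²·0.72] + 648.849 = 689.677 + 648.849 = 1338.53.
Reliability = 1338.53 / 1557.51 = 0.8594.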